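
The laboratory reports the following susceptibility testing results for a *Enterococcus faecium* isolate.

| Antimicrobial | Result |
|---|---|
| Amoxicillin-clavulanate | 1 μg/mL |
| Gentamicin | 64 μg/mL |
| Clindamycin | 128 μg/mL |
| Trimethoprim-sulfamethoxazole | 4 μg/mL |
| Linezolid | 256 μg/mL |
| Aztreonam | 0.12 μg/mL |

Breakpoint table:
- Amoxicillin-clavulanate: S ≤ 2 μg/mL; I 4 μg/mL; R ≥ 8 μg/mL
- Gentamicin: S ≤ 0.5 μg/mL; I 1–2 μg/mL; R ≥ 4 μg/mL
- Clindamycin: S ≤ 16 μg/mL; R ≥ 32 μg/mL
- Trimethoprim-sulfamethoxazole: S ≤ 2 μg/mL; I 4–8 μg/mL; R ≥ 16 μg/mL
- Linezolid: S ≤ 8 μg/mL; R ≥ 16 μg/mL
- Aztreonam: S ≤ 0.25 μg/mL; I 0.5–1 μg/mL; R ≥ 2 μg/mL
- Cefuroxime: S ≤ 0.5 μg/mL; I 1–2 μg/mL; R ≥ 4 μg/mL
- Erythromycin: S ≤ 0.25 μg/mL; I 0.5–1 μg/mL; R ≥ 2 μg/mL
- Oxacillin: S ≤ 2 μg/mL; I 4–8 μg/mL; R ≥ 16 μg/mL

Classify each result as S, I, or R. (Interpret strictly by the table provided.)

S, R, R, I, R, S

Amoxicillin-clavulanate: 1 μg/mL is ≤ 2 μg/mL — Susceptible
Gentamicin 64 μg/mL: ≥ 4 μg/mL → Resistant
Clindamycin: 128 μg/mL is ≥ 32 μg/mL ⇒ Resistant
Trimethoprim-sulfamethoxazole: 4 μg/mL is in 4–8 μg/mL ⇒ Intermediate
Linezolid 256 μg/mL: ≥ 16 μg/mL ⇒ Resistant
Aztreonam 0.12 μg/mL: ≤ 0.25 μg/mL → S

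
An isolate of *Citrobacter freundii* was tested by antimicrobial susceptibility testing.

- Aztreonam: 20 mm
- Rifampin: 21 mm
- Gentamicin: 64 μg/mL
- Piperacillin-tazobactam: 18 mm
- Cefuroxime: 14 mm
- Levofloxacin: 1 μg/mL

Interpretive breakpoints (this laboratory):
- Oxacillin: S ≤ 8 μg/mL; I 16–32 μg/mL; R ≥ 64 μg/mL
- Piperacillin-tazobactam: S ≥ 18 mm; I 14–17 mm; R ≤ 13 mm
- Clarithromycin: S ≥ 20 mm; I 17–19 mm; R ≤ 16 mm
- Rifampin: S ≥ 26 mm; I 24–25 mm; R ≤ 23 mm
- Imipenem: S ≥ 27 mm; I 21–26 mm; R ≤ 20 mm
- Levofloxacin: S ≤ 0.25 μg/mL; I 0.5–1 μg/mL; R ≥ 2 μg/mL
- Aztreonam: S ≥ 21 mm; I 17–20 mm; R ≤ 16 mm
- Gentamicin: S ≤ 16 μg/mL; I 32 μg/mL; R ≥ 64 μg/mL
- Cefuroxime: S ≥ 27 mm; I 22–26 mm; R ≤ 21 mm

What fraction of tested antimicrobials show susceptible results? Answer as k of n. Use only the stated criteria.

1 of 6

Aztreonam (20 mm) in 17–20 mm ⇒ intermediate
Rifampin 21 mm: ≤ 23 mm — R
Gentamicin: 64 μg/mL is ≥ 64 μg/mL — R
Piperacillin-tazobactam (18 mm) ≥ 18 mm ⇒ susceptible
Cefuroxime 14 mm: ≤ 21 mm → resistant
Levofloxacin 1 μg/mL: in 0.5–1 μg/mL ⇒ intermediate
Susceptible: 1/6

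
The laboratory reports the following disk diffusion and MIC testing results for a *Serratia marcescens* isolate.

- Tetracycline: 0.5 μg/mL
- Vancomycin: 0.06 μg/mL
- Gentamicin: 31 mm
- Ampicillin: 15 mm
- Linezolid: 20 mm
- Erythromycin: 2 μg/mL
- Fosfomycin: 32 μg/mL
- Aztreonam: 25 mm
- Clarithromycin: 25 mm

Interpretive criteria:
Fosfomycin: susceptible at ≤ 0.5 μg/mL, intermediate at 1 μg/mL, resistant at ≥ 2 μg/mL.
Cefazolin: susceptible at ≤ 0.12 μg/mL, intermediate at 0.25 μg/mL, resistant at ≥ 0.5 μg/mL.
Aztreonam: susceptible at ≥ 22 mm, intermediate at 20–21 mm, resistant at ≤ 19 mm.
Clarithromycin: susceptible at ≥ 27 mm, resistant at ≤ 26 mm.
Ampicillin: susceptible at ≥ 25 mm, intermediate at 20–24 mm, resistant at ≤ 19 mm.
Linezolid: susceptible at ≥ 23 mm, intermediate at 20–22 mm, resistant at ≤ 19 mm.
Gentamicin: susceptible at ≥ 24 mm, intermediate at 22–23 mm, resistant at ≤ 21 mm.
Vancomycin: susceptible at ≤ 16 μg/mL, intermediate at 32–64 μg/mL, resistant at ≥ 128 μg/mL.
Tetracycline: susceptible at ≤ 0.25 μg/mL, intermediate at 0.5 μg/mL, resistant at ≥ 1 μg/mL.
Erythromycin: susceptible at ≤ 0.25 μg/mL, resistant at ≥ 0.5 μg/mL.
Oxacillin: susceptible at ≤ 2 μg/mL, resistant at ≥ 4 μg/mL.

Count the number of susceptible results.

Tetracycline (0.5 μg/mL) = 0.5 μg/mL → intermediate
Vancomycin 0.06 μg/mL: ≤ 16 μg/mL → Susceptible
Gentamicin: 31 mm is ≥ 24 mm — susceptible
Ampicillin: 15 mm is ≤ 19 mm — resistant
Linezolid: 20 mm is in 20–22 mm ⇒ Intermediate
Erythromycin: 2 μg/mL is ≥ 0.5 μg/mL → resistant
Fosfomycin 32 μg/mL: ≥ 2 μg/mL ⇒ R
Aztreonam: 25 mm is ≥ 22 mm → Susceptible
Clarithromycin 25 mm: ≤ 26 mm — R
Susceptible: 3

3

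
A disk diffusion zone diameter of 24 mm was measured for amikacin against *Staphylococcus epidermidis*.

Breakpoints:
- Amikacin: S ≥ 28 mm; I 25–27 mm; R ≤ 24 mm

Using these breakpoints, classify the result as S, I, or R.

Amikacin (24 mm) ≤ 24 mm ⇒ R

R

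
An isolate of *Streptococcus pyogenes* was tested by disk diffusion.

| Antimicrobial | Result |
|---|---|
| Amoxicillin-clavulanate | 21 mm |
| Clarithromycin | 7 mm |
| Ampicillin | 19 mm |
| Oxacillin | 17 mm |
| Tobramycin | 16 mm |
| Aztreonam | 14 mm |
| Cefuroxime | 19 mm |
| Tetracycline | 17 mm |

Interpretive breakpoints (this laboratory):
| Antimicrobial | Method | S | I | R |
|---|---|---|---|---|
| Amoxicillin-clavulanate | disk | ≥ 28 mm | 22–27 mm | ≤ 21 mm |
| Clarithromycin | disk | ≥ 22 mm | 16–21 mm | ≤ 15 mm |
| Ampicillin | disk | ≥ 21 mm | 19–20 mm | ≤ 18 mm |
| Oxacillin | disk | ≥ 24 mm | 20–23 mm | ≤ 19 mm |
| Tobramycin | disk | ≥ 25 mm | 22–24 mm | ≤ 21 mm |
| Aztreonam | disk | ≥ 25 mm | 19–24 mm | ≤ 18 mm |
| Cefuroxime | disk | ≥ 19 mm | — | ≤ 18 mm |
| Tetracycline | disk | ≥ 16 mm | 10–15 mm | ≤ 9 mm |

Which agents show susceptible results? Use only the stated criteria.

Amoxicillin-clavulanate 21 mm: ≤ 21 mm → resistant
Clarithromycin (7 mm) ≤ 15 mm ⇒ resistant
Ampicillin 19 mm: in 19–20 mm ⇒ Intermediate
Oxacillin 17 mm: ≤ 19 mm → resistant
Tobramycin 16 mm: ≤ 21 mm — resistant
Aztreonam 14 mm: ≤ 18 mm → R
Cefuroxime: 19 mm is ≥ 19 mm — susceptible
Tetracycline (17 mm) ≥ 16 mm ⇒ susceptible

cefuroxime, tetracycline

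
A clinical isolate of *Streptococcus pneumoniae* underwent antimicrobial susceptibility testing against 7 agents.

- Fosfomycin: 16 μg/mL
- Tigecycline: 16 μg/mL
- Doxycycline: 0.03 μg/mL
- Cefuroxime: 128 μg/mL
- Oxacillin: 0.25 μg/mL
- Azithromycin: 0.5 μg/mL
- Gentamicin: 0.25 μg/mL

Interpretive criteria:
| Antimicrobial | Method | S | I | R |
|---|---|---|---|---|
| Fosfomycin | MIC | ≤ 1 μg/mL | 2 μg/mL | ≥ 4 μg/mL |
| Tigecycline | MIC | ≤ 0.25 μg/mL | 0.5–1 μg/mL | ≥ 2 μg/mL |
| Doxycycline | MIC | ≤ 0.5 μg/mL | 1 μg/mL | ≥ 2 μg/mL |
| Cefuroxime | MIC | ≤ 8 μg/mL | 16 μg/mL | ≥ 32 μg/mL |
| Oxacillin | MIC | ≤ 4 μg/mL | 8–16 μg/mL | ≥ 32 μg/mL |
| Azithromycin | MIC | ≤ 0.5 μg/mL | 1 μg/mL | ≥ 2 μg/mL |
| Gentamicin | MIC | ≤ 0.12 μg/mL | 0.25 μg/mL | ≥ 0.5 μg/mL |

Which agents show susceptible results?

doxycycline, oxacillin, azithromycin

Fosfomycin 16 μg/mL: ≥ 4 μg/mL ⇒ Resistant
Tigecycline (16 μg/mL) ≥ 2 μg/mL → resistant
Doxycycline: 0.03 μg/mL is ≤ 0.5 μg/mL → S
Cefuroxime: 128 μg/mL is ≥ 32 μg/mL — Resistant
Oxacillin (0.25 μg/mL) ≤ 4 μg/mL ⇒ Susceptible
Azithromycin 0.5 μg/mL: ≤ 0.5 μg/mL — susceptible
Gentamicin: 0.25 μg/mL is = 0.25 μg/mL ⇒ I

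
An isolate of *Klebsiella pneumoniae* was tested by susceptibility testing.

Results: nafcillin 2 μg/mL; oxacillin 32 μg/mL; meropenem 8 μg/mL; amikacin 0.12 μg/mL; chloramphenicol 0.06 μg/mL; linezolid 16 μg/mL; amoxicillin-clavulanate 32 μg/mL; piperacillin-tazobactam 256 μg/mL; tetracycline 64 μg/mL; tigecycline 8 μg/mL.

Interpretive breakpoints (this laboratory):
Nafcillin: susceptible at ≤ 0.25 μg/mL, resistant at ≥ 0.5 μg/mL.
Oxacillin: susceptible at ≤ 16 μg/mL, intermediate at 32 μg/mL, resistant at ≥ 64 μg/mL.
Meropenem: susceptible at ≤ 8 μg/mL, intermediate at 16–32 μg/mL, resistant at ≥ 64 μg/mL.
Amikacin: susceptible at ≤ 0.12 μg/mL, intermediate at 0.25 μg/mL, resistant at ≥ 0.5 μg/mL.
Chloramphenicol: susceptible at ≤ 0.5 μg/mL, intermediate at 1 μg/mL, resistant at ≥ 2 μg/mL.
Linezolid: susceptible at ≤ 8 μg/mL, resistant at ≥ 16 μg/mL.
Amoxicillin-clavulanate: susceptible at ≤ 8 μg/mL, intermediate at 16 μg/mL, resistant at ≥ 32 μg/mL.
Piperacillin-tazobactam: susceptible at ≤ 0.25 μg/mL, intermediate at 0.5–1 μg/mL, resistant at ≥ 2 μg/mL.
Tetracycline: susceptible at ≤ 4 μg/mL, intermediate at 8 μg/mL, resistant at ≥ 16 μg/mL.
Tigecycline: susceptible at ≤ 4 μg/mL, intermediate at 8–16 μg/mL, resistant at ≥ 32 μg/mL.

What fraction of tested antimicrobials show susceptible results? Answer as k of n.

Nafcillin (2 μg/mL) ≥ 0.5 μg/mL → resistant
Oxacillin (32 μg/mL) = 32 μg/mL ⇒ intermediate
Meropenem (8 μg/mL) ≤ 8 μg/mL ⇒ Susceptible
Amikacin 0.12 μg/mL: ≤ 0.12 μg/mL → Susceptible
Chloramphenicol: 0.06 μg/mL is ≤ 0.5 μg/mL ⇒ Susceptible
Linezolid (16 μg/mL) ≥ 16 μg/mL ⇒ R
Amoxicillin-clavulanate: 32 μg/mL is ≥ 32 μg/mL — R
Piperacillin-tazobactam 256 μg/mL: ≥ 2 μg/mL → Resistant
Tetracycline (64 μg/mL) ≥ 16 μg/mL → resistant
Tigecycline (8 μg/mL) in 8–16 μg/mL — I
Susceptible: 3/10

3 of 10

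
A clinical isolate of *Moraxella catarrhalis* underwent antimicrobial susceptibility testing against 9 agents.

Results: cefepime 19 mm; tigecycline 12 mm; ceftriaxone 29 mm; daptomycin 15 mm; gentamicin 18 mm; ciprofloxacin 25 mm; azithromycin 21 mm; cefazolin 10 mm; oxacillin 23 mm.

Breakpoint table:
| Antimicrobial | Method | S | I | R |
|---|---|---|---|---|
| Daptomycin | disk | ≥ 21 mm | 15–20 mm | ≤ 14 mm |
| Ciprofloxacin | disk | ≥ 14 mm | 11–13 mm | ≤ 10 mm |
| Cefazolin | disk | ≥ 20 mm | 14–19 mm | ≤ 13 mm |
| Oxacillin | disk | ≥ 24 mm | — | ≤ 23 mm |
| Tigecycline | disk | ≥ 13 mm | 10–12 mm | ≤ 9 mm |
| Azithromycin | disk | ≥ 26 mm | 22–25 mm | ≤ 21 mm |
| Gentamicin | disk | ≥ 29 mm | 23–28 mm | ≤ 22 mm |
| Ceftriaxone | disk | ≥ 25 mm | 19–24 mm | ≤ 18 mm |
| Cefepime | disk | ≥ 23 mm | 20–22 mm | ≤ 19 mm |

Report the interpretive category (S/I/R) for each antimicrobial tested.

Cefepime (19 mm) ≤ 19 mm ⇒ resistant
Tigecycline 12 mm: in 10–12 mm → I
Ceftriaxone (29 mm) ≥ 25 mm ⇒ S
Daptomycin: 15 mm is in 15–20 mm — I
Gentamicin 18 mm: ≤ 22 mm — R
Ciprofloxacin 25 mm: ≥ 14 mm → Susceptible
Azithromycin (21 mm) ≤ 21 mm — resistant
Cefazolin: 10 mm is ≤ 13 mm — resistant
Oxacillin: 23 mm is ≤ 23 mm → Resistant

R, I, S, I, R, S, R, R, R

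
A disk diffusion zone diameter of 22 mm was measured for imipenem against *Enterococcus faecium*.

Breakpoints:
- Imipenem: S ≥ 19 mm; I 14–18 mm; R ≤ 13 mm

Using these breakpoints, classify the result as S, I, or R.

S

Imipenem: 22 mm is ≥ 19 mm → S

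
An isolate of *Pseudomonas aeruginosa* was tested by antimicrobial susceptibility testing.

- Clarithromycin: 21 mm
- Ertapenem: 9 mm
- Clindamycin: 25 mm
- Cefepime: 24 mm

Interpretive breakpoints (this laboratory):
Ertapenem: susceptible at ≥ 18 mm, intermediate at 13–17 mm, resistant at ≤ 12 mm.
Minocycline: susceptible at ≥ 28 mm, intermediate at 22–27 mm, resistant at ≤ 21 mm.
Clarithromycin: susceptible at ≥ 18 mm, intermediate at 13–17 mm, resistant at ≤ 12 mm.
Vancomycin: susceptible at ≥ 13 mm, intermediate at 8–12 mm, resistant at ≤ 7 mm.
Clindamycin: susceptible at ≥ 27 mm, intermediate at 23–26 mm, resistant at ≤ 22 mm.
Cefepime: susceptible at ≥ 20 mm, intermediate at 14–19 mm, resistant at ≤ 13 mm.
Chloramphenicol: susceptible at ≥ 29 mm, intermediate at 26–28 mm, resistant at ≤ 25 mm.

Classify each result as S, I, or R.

S, R, I, S

Clarithromycin 21 mm: ≥ 18 mm — Susceptible
Ertapenem: 9 mm is ≤ 12 mm ⇒ Resistant
Clindamycin (25 mm) in 23–26 mm ⇒ Intermediate
Cefepime: 24 mm is ≥ 20 mm — S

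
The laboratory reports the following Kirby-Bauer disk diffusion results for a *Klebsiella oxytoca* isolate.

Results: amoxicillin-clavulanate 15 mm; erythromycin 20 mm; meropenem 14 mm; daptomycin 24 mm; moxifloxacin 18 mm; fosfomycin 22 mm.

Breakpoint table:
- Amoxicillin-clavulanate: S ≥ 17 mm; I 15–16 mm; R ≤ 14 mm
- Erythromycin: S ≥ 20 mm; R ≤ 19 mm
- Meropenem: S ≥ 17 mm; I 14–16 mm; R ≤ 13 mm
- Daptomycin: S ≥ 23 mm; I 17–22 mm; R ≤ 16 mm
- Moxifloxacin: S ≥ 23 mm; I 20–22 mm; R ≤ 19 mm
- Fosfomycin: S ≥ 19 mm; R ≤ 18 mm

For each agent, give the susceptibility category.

Amoxicillin-clavulanate: 15 mm is in 15–16 mm ⇒ Intermediate
Erythromycin 20 mm: ≥ 20 mm — susceptible
Meropenem: 14 mm is in 14–16 mm ⇒ intermediate
Daptomycin: 24 mm is ≥ 23 mm ⇒ Susceptible
Moxifloxacin 18 mm: ≤ 19 mm ⇒ R
Fosfomycin (22 mm) ≥ 19 mm → susceptible

I, S, I, S, R, S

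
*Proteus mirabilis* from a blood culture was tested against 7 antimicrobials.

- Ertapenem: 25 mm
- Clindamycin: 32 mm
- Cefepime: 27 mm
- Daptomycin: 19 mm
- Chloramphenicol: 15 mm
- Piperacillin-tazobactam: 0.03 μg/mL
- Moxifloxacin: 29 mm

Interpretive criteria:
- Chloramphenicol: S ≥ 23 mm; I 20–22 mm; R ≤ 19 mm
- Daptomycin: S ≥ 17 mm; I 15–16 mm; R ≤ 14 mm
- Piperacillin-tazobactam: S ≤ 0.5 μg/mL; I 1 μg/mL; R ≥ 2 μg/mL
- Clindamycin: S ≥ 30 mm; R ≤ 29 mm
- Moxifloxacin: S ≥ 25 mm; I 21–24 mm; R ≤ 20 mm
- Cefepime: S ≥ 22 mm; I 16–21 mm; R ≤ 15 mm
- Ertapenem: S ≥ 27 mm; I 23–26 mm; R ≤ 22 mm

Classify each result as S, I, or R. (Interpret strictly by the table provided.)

I, S, S, S, R, S, S

Ertapenem (25 mm) in 23–26 mm ⇒ intermediate
Clindamycin 32 mm: ≥ 30 mm → Susceptible
Cefepime: 27 mm is ≥ 22 mm ⇒ Susceptible
Daptomycin (19 mm) ≥ 17 mm ⇒ Susceptible
Chloramphenicol: 15 mm is ≤ 19 mm → resistant
Piperacillin-tazobactam (0.03 μg/mL) ≤ 0.5 μg/mL — S
Moxifloxacin: 29 mm is ≥ 25 mm → Susceptible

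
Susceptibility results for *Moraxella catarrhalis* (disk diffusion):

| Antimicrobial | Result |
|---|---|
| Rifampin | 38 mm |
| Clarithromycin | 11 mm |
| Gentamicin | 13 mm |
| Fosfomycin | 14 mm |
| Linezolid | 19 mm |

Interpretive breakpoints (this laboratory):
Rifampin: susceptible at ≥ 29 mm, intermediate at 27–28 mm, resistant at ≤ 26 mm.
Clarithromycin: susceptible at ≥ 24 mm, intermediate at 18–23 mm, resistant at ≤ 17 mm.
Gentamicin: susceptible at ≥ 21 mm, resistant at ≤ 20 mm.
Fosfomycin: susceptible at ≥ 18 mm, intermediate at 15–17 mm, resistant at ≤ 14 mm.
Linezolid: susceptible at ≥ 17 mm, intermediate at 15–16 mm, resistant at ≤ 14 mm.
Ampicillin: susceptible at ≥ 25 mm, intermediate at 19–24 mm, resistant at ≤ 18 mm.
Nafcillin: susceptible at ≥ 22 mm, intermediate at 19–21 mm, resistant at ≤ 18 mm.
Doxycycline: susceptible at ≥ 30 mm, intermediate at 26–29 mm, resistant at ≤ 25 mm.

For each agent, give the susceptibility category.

S, R, R, R, S

Rifampin (38 mm) ≥ 29 mm — susceptible
Clarithromycin 11 mm: ≤ 17 mm — R
Gentamicin: 13 mm is ≤ 20 mm → Resistant
Fosfomycin: 14 mm is ≤ 14 mm ⇒ R
Linezolid 19 mm: ≥ 17 mm ⇒ Susceptible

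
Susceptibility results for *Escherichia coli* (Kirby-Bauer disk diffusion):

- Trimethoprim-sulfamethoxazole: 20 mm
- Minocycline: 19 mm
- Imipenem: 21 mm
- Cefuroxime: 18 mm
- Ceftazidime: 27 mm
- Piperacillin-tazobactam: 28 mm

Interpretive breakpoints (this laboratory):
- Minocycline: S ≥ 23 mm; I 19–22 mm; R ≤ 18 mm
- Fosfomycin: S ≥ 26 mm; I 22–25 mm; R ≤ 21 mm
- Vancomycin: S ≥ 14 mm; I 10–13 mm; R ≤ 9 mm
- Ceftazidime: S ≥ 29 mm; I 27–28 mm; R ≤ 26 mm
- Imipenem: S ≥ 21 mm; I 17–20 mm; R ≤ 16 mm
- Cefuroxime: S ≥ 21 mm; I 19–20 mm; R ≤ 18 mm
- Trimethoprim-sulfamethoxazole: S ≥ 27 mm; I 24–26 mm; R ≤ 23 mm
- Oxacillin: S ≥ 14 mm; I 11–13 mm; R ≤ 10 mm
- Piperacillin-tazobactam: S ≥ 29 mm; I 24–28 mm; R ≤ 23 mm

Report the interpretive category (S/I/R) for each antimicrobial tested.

Trimethoprim-sulfamethoxazole 20 mm: ≤ 23 mm — Resistant
Minocycline (19 mm) in 19–22 mm ⇒ I
Imipenem (21 mm) ≥ 21 mm ⇒ S
Cefuroxime (18 mm) ≤ 18 mm ⇒ Resistant
Ceftazidime 27 mm: in 27–28 mm → I
Piperacillin-tazobactam (28 mm) in 24–28 mm — Intermediate

R, I, S, R, I, I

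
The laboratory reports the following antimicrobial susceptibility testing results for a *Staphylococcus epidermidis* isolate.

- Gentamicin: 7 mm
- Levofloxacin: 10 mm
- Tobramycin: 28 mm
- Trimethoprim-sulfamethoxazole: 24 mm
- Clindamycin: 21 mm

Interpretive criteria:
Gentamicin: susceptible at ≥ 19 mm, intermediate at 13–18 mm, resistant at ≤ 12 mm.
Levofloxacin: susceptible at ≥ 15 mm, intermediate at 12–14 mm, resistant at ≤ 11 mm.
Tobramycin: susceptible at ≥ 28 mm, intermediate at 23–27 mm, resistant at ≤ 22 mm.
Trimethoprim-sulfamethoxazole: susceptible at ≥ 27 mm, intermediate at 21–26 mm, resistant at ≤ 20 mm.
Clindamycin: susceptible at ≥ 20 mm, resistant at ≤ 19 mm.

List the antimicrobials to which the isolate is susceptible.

tobramycin, clindamycin

Gentamicin (7 mm) ≤ 12 mm ⇒ R
Levofloxacin 10 mm: ≤ 11 mm — R
Tobramycin: 28 mm is ≥ 28 mm ⇒ susceptible
Trimethoprim-sulfamethoxazole (24 mm) in 21–26 mm — intermediate
Clindamycin 21 mm: ≥ 20 mm — S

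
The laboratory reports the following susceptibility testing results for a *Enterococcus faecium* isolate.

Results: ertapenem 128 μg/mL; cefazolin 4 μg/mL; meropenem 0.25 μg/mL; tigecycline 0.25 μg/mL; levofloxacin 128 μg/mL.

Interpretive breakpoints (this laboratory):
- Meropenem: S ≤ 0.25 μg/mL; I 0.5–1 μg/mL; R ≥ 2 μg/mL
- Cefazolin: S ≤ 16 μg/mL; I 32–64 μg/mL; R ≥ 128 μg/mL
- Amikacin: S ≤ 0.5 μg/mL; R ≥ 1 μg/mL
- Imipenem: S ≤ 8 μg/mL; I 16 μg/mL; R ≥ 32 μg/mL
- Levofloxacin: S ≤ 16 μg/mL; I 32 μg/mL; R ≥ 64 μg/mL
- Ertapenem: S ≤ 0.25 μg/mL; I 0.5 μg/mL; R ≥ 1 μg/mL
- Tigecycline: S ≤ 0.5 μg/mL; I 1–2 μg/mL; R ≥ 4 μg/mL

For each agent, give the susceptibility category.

Ertapenem 128 μg/mL: ≥ 1 μg/mL — resistant
Cefazolin: 4 μg/mL is ≤ 16 μg/mL — susceptible
Meropenem (0.25 μg/mL) ≤ 0.25 μg/mL — susceptible
Tigecycline (0.25 μg/mL) ≤ 0.5 μg/mL — S
Levofloxacin: 128 μg/mL is ≥ 64 μg/mL ⇒ resistant

R, S, S, S, R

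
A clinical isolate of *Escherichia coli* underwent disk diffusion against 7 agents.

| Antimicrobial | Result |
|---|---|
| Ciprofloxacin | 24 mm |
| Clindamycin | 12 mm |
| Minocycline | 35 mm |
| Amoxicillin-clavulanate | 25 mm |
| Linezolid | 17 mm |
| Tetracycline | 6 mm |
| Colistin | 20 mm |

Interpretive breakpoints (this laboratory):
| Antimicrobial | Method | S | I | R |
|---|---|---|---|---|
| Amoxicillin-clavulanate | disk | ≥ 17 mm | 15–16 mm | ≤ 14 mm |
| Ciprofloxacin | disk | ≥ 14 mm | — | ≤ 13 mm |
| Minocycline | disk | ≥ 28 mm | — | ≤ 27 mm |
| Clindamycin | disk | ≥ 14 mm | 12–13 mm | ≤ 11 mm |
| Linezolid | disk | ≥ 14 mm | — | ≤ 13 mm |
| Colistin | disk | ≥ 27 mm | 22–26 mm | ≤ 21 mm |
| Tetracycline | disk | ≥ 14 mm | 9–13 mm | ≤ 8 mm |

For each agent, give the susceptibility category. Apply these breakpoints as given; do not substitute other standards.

Ciprofloxacin (24 mm) ≥ 14 mm — S
Clindamycin: 12 mm is in 12–13 mm — I
Minocycline (35 mm) ≥ 28 mm → S
Amoxicillin-clavulanate: 25 mm is ≥ 17 mm ⇒ susceptible
Linezolid (17 mm) ≥ 14 mm ⇒ Susceptible
Tetracycline 6 mm: ≤ 8 mm — R
Colistin: 20 mm is ≤ 21 mm → Resistant

S, I, S, S, S, R, R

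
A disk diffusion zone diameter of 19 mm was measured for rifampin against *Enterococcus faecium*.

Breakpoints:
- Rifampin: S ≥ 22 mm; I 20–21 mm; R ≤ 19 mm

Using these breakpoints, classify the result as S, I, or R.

Rifampin (19 mm) ≤ 19 mm — Resistant

R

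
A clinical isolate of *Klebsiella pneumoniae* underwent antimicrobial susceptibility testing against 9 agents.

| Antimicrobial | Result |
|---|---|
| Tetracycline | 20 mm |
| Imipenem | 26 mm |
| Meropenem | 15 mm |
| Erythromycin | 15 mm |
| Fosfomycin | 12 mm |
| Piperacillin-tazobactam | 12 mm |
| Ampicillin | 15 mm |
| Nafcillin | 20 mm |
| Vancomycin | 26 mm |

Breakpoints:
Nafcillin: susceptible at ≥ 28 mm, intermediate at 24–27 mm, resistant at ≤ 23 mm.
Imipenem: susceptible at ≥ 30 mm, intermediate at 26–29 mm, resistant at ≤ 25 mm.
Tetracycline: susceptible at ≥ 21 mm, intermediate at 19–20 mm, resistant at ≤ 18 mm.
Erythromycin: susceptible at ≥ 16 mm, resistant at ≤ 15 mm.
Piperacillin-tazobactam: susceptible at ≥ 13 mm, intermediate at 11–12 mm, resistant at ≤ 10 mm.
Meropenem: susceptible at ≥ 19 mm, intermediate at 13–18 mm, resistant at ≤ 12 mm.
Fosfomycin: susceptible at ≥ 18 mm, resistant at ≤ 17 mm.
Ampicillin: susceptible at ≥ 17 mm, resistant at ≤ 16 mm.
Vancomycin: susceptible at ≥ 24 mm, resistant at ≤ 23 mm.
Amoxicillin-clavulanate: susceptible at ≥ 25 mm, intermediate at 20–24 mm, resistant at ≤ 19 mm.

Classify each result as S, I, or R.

I, I, I, R, R, I, R, R, S

Tetracycline: 20 mm is in 19–20 mm ⇒ I
Imipenem 26 mm: in 26–29 mm → Intermediate
Meropenem (15 mm) in 13–18 mm → I
Erythromycin 15 mm: ≤ 15 mm ⇒ R
Fosfomycin: 12 mm is ≤ 17 mm — resistant
Piperacillin-tazobactam: 12 mm is in 11–12 mm → I
Ampicillin 15 mm: ≤ 16 mm → Resistant
Nafcillin 20 mm: ≤ 23 mm → resistant
Vancomycin 26 mm: ≥ 24 mm → Susceptible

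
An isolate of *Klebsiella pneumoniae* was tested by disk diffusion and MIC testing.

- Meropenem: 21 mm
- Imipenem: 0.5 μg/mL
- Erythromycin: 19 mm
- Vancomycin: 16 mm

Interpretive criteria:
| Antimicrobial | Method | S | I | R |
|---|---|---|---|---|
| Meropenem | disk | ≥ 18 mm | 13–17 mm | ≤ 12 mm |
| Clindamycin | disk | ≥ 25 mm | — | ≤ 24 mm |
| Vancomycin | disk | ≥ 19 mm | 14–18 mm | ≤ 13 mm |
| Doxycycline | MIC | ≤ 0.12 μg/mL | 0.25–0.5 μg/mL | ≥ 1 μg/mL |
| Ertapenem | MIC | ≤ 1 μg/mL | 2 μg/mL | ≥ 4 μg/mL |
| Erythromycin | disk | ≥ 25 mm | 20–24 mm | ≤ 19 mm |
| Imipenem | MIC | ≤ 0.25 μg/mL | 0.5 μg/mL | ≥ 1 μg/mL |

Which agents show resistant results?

Meropenem 21 mm: ≥ 18 mm — S
Imipenem 0.5 μg/mL: = 0.5 μg/mL ⇒ intermediate
Erythromycin: 19 mm is ≤ 19 mm → resistant
Vancomycin: 16 mm is in 14–18 mm → Intermediate

erythromycin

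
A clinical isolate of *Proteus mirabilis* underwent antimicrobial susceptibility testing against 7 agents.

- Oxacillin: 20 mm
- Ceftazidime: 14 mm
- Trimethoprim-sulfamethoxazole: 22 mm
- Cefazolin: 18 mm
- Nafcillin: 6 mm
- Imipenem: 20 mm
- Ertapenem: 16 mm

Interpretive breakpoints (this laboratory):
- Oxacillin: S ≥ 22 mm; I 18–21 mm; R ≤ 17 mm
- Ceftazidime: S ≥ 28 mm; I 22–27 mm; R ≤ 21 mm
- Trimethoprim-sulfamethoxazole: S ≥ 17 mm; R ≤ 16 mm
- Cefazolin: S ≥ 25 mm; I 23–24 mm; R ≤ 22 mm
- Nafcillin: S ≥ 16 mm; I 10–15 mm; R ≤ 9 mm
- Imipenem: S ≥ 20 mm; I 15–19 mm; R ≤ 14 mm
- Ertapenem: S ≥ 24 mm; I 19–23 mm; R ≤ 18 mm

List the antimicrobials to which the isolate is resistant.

Oxacillin: 20 mm is in 18–21 mm — Intermediate
Ceftazidime 14 mm: ≤ 21 mm → Resistant
Trimethoprim-sulfamethoxazole 22 mm: ≥ 17 mm → Susceptible
Cefazolin: 18 mm is ≤ 22 mm — Resistant
Nafcillin (6 mm) ≤ 9 mm → R
Imipenem 20 mm: ≥ 20 mm — Susceptible
Ertapenem: 16 mm is ≤ 18 mm — resistant

ceftazidime, cefazolin, nafcillin, ertapenem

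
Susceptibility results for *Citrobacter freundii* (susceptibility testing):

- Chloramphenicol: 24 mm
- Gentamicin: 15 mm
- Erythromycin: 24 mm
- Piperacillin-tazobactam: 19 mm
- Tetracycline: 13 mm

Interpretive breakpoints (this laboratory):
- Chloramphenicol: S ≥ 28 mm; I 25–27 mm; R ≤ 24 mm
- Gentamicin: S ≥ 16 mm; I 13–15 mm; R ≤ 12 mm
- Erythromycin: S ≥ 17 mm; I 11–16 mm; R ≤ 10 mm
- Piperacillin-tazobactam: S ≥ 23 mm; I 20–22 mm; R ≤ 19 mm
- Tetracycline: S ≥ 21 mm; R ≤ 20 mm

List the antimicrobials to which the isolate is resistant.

chloramphenicol, piperacillin-tazobactam, tetracycline

Chloramphenicol: 24 mm is ≤ 24 mm → Resistant
Gentamicin: 15 mm is in 13–15 mm ⇒ intermediate
Erythromycin 24 mm: ≥ 17 mm — S
Piperacillin-tazobactam: 19 mm is ≤ 19 mm ⇒ resistant
Tetracycline: 13 mm is ≤ 20 mm ⇒ resistant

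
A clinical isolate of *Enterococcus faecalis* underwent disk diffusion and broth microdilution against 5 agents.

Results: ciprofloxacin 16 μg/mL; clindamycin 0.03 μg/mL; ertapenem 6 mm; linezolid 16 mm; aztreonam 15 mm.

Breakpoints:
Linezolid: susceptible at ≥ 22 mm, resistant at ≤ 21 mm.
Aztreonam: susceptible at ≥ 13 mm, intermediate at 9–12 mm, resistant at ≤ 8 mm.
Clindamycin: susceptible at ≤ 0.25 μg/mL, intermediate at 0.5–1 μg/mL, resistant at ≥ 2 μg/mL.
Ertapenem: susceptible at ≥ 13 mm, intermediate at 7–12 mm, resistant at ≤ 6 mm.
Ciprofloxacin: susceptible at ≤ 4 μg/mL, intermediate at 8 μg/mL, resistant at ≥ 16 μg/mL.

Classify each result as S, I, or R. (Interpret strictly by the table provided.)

R, S, R, R, S

Ciprofloxacin: 16 μg/mL is ≥ 16 μg/mL ⇒ R
Clindamycin: 0.03 μg/mL is ≤ 0.25 μg/mL — susceptible
Ertapenem 6 mm: ≤ 6 mm → Resistant
Linezolid 16 mm: ≤ 21 mm → resistant
Aztreonam 15 mm: ≥ 13 mm ⇒ susceptible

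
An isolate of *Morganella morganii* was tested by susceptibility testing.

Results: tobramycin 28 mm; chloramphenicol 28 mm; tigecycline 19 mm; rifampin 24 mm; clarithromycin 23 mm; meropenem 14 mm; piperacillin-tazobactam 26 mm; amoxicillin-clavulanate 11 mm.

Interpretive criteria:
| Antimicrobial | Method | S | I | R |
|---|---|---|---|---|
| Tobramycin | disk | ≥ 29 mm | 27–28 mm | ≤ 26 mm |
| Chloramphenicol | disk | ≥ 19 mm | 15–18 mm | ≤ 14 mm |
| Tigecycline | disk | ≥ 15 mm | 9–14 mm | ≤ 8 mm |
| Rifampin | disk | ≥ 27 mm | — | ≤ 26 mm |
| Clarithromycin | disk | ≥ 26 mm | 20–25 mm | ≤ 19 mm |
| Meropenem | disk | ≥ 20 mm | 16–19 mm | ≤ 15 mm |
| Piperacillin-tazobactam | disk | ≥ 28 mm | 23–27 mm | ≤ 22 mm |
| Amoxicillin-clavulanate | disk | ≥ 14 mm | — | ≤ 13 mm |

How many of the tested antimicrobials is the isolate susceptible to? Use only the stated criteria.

Tobramycin (28 mm) in 27–28 mm → Intermediate
Chloramphenicol (28 mm) ≥ 19 mm — Susceptible
Tigecycline 19 mm: ≥ 15 mm — susceptible
Rifampin 24 mm: ≤ 26 mm — R
Clarithromycin (23 mm) in 20–25 mm → Intermediate
Meropenem 14 mm: ≤ 15 mm ⇒ resistant
Piperacillin-tazobactam 26 mm: in 23–27 mm → I
Amoxicillin-clavulanate (11 mm) ≤ 13 mm — R
Susceptible: 2

2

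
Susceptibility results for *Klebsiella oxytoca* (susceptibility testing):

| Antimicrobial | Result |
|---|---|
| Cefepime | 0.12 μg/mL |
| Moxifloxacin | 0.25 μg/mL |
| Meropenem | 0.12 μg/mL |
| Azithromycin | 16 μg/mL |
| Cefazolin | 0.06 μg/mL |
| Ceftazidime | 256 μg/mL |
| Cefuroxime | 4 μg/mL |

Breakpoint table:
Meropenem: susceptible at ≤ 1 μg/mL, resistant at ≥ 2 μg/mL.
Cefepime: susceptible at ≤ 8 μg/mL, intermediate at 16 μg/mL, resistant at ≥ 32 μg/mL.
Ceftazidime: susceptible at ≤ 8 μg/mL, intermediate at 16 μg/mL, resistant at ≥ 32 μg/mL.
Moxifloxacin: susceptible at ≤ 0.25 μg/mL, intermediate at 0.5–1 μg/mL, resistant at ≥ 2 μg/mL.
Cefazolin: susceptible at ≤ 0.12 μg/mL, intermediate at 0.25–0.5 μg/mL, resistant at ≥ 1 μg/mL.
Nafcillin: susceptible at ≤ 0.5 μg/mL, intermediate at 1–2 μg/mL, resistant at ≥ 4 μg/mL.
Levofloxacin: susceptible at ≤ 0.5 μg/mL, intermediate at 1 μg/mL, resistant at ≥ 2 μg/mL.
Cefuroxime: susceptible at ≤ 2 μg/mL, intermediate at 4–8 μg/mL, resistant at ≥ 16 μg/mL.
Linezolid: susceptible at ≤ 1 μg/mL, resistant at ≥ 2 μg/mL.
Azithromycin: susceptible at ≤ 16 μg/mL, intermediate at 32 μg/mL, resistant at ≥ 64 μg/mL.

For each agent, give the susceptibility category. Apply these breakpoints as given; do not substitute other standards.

S, S, S, S, S, R, I

Cefepime (0.12 μg/mL) ≤ 8 μg/mL → susceptible
Moxifloxacin 0.25 μg/mL: ≤ 0.25 μg/mL → S
Meropenem: 0.12 μg/mL is ≤ 1 μg/mL → Susceptible
Azithromycin: 16 μg/mL is ≤ 16 μg/mL ⇒ susceptible
Cefazolin: 0.06 μg/mL is ≤ 0.12 μg/mL → Susceptible
Ceftazidime 256 μg/mL: ≥ 32 μg/mL → R
Cefuroxime: 4 μg/mL is in 4–8 μg/mL → I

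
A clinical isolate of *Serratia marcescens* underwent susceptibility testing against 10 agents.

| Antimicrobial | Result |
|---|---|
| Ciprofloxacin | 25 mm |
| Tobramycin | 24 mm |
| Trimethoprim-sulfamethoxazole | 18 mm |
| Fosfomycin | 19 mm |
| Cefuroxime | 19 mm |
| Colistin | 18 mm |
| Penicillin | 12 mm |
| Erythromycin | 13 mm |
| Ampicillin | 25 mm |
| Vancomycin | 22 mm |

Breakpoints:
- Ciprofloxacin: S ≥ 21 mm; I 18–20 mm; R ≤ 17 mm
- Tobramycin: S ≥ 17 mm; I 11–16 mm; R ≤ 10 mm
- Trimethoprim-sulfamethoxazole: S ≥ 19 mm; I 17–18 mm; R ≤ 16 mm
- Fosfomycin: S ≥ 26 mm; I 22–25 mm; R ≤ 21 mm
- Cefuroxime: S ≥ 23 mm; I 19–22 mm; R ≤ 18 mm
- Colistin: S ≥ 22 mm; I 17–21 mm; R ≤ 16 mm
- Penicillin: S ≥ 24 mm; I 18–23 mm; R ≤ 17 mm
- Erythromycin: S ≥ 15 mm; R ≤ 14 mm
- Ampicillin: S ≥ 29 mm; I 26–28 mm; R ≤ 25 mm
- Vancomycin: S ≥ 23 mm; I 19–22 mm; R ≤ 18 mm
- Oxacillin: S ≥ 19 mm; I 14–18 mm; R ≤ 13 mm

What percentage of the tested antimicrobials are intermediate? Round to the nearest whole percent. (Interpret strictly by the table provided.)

Ciprofloxacin (25 mm) ≥ 21 mm → Susceptible
Tobramycin 24 mm: ≥ 17 mm — S
Trimethoprim-sulfamethoxazole 18 mm: in 17–18 mm — Intermediate
Fosfomycin (19 mm) ≤ 21 mm — R
Cefuroxime: 19 mm is in 19–22 mm ⇒ intermediate
Colistin (18 mm) in 17–21 mm — I
Penicillin: 12 mm is ≤ 17 mm ⇒ Resistant
Erythromycin: 13 mm is ≤ 14 mm → R
Ampicillin 25 mm: ≤ 25 mm ⇒ R
Vancomycin 22 mm: in 19–22 mm → Intermediate
Intermediate: 4/10

40%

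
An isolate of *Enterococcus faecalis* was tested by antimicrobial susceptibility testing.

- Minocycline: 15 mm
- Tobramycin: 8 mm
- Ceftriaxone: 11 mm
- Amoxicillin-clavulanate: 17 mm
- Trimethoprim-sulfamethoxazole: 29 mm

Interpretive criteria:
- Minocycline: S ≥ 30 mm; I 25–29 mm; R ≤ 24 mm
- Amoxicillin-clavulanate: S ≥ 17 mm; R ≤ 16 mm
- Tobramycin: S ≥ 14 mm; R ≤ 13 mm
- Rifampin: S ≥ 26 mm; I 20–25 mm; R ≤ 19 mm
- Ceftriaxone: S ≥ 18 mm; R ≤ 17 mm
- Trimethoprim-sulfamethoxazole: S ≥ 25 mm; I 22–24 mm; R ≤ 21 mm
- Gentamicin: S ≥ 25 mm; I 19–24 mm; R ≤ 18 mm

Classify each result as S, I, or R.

R, R, R, S, S

Minocycline (15 mm) ≤ 24 mm — resistant
Tobramycin: 8 mm is ≤ 13 mm → resistant
Ceftriaxone 11 mm: ≤ 17 mm ⇒ R
Amoxicillin-clavulanate (17 mm) ≥ 17 mm → S
Trimethoprim-sulfamethoxazole (29 mm) ≥ 25 mm ⇒ susceptible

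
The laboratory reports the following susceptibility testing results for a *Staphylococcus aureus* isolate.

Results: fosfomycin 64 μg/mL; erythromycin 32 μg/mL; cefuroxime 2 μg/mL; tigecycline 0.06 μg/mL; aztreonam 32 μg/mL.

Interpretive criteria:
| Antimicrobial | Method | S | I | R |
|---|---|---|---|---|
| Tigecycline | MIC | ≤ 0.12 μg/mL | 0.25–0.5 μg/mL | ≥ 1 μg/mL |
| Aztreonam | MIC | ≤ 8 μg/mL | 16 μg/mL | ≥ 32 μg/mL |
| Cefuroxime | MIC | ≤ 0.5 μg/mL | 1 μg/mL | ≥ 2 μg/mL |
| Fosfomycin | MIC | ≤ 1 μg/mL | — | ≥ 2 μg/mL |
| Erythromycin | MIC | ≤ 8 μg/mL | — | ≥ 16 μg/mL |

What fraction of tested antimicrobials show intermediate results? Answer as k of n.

0 of 5

Fosfomycin 64 μg/mL: ≥ 2 μg/mL — R
Erythromycin: 32 μg/mL is ≥ 16 μg/mL → R
Cefuroxime (2 μg/mL) ≥ 2 μg/mL — Resistant
Tigecycline: 0.06 μg/mL is ≤ 0.12 μg/mL → susceptible
Aztreonam: 32 μg/mL is ≥ 32 μg/mL — resistant
Intermediate: 0/5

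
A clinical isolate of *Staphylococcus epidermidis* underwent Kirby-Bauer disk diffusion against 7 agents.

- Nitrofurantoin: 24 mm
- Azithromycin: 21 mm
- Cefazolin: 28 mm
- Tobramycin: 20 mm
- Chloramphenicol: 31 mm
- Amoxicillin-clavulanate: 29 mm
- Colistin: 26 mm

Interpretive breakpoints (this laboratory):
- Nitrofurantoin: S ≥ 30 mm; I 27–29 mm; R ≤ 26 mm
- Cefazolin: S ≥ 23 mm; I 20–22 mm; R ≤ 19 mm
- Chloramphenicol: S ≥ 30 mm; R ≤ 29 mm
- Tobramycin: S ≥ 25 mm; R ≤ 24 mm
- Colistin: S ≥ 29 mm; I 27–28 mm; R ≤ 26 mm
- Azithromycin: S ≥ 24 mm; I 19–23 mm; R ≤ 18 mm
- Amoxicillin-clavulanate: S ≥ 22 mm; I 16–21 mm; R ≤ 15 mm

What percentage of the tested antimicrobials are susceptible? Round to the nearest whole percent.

43%

Nitrofurantoin (24 mm) ≤ 26 mm → resistant
Azithromycin 21 mm: in 19–23 mm — Intermediate
Cefazolin 28 mm: ≥ 23 mm → S
Tobramycin 20 mm: ≤ 24 mm ⇒ resistant
Chloramphenicol: 31 mm is ≥ 30 mm → Susceptible
Amoxicillin-clavulanate: 29 mm is ≥ 22 mm ⇒ S
Colistin 26 mm: ≤ 26 mm → R
Susceptible: 3/7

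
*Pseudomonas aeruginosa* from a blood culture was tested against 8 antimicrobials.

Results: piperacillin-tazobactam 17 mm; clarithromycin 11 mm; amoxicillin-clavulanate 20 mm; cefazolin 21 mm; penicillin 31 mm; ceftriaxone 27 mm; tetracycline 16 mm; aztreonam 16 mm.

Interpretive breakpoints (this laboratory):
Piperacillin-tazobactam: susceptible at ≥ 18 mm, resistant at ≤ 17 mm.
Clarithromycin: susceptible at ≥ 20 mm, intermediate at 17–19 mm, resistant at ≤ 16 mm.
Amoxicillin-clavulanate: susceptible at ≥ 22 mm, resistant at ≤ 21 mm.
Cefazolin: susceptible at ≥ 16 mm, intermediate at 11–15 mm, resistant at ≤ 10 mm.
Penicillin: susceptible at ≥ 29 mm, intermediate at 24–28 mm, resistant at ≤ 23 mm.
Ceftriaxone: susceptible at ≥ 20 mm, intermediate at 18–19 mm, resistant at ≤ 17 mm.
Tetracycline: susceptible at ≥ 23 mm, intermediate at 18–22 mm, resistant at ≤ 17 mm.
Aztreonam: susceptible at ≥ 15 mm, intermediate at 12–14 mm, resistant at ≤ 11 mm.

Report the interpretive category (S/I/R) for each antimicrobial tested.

Piperacillin-tazobactam 17 mm: ≤ 17 mm ⇒ R
Clarithromycin (11 mm) ≤ 16 mm → R
Amoxicillin-clavulanate (20 mm) ≤ 21 mm — R
Cefazolin (21 mm) ≥ 16 mm → susceptible
Penicillin 31 mm: ≥ 29 mm ⇒ susceptible
Ceftriaxone 27 mm: ≥ 20 mm — Susceptible
Tetracycline (16 mm) ≤ 17 mm — resistant
Aztreonam: 16 mm is ≥ 15 mm — susceptible

R, R, R, S, S, S, R, S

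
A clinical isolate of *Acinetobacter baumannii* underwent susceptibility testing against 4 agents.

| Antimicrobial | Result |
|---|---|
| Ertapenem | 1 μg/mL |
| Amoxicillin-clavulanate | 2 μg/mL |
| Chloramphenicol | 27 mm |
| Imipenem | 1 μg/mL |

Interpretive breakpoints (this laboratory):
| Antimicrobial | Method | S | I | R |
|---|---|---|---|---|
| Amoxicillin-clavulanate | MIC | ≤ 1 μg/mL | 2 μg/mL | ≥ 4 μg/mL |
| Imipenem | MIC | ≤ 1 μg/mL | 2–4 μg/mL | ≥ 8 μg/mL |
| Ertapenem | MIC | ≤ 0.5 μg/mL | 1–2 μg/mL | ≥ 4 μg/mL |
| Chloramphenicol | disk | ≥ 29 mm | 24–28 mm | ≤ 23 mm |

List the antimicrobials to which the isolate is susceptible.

Ertapenem 1 μg/mL: in 1–2 μg/mL ⇒ intermediate
Amoxicillin-clavulanate 2 μg/mL: = 2 μg/mL ⇒ I
Chloramphenicol: 27 mm is in 24–28 mm — I
Imipenem: 1 μg/mL is ≤ 1 μg/mL → susceptible

imipenem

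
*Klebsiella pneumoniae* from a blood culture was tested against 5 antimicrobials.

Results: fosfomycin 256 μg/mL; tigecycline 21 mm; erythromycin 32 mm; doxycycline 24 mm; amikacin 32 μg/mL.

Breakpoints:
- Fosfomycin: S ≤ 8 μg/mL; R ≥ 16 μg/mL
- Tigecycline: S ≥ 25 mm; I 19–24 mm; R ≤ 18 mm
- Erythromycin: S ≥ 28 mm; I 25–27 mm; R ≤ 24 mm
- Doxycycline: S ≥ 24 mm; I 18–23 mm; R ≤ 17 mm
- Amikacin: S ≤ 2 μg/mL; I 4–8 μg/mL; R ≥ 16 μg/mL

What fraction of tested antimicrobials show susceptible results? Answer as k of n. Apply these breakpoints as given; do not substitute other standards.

Fosfomycin (256 μg/mL) ≥ 16 μg/mL — resistant
Tigecycline 21 mm: in 19–24 mm → Intermediate
Erythromycin: 32 mm is ≥ 28 mm → S
Doxycycline: 24 mm is ≥ 24 mm ⇒ S
Amikacin (32 μg/mL) ≥ 16 μg/mL ⇒ Resistant
Susceptible: 2/5

2 of 5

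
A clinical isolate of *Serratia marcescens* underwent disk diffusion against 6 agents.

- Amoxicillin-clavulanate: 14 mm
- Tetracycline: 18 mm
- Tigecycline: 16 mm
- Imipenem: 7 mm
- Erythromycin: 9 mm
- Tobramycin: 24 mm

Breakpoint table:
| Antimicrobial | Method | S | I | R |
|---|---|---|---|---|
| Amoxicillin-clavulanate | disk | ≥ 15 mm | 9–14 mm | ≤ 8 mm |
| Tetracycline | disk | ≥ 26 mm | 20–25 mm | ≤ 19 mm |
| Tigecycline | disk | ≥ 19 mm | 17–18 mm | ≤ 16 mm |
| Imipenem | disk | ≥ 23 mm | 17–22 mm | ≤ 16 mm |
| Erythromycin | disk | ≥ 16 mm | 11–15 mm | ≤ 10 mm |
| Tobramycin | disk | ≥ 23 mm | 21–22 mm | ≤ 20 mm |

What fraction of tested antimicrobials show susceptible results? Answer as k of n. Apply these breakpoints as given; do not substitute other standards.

Amoxicillin-clavulanate: 14 mm is in 9–14 mm ⇒ Intermediate
Tetracycline (18 mm) ≤ 19 mm → Resistant
Tigecycline (16 mm) ≤ 16 mm ⇒ Resistant
Imipenem (7 mm) ≤ 16 mm ⇒ Resistant
Erythromycin: 9 mm is ≤ 10 mm — Resistant
Tobramycin 24 mm: ≥ 23 mm → Susceptible
Susceptible: 1/6

1 of 6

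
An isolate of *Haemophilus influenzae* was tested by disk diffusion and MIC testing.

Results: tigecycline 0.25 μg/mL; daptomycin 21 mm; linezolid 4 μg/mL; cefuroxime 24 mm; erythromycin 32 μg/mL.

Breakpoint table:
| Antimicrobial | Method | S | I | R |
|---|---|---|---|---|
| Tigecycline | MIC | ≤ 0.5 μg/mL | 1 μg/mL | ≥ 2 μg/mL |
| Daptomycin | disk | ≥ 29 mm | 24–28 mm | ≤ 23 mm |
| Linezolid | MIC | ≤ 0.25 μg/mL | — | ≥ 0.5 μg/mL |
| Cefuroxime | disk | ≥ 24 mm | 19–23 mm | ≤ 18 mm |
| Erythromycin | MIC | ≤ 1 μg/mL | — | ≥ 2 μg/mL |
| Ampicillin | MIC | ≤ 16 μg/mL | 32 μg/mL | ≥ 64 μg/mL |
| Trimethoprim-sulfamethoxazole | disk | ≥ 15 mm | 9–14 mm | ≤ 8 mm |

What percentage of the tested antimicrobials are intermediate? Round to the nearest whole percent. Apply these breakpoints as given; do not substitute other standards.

0%

Tigecycline: 0.25 μg/mL is ≤ 0.5 μg/mL ⇒ Susceptible
Daptomycin (21 mm) ≤ 23 mm → resistant
Linezolid (4 μg/mL) ≥ 0.5 μg/mL → Resistant
Cefuroxime 24 mm: ≥ 24 mm → Susceptible
Erythromycin (32 μg/mL) ≥ 2 μg/mL → Resistant
Intermediate: 0/5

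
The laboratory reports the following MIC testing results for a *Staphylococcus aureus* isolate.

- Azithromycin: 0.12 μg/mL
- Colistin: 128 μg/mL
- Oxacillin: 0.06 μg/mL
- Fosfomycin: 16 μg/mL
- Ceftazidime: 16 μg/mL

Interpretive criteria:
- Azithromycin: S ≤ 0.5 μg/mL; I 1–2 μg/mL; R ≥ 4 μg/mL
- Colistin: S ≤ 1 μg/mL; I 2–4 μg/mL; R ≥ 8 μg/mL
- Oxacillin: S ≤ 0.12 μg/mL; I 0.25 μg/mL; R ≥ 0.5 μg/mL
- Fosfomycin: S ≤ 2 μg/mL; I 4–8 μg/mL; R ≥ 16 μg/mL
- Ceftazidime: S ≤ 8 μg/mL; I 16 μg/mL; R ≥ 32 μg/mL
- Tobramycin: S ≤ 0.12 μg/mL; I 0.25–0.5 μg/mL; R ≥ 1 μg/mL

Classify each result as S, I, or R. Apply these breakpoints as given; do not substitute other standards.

Azithromycin 0.12 μg/mL: ≤ 0.5 μg/mL ⇒ S
Colistin 128 μg/mL: ≥ 8 μg/mL ⇒ Resistant
Oxacillin: 0.06 μg/mL is ≤ 0.12 μg/mL → susceptible
Fosfomycin 16 μg/mL: ≥ 16 μg/mL ⇒ Resistant
Ceftazidime (16 μg/mL) = 16 μg/mL ⇒ intermediate

S, R, S, R, I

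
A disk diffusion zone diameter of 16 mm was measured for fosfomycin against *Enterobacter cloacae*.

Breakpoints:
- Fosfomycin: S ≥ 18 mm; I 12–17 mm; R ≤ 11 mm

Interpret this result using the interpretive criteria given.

Intermediate

Fosfomycin: 16 mm is in 12–17 mm — intermediate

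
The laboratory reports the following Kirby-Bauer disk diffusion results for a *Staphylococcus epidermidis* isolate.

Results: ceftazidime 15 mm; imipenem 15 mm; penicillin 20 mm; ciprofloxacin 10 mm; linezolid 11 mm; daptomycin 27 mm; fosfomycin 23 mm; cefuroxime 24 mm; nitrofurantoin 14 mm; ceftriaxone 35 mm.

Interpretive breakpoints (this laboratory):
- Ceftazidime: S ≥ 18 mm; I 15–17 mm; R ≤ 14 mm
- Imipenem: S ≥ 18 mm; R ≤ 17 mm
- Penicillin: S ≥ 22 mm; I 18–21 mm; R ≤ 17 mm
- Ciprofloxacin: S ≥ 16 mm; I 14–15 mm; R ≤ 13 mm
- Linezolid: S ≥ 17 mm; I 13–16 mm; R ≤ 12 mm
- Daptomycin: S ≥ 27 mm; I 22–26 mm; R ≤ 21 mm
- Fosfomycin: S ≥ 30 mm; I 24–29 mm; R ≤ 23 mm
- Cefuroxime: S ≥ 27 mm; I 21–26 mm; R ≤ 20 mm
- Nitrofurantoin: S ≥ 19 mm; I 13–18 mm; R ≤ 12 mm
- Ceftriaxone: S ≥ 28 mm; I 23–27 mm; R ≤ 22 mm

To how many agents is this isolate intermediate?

Ceftazidime (15 mm) in 15–17 mm → I
Imipenem 15 mm: ≤ 17 mm — Resistant
Penicillin 20 mm: in 18–21 mm ⇒ I
Ciprofloxacin (10 mm) ≤ 13 mm — resistant
Linezolid (11 mm) ≤ 12 mm → R
Daptomycin 27 mm: ≥ 27 mm ⇒ S
Fosfomycin (23 mm) ≤ 23 mm → Resistant
Cefuroxime (24 mm) in 21–26 mm ⇒ intermediate
Nitrofurantoin (14 mm) in 13–18 mm — Intermediate
Ceftriaxone (35 mm) ≥ 28 mm — susceptible
Intermediate: 4

4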